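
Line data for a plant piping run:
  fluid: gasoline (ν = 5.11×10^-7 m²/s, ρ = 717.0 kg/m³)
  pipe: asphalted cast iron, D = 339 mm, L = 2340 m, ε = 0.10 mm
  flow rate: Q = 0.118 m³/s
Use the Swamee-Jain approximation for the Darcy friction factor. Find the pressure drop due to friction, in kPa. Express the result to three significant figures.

V = 4Q/(πD²) = 4·0.118/(π·0.339²) = 1.307 m/s
Re = VD/ν = 1.307·0.339/5.11×10^-7 = 8.67×10^5 → turbulent
ε/D = 0.10/339 = 2.95×10^-4
Swamee-Jain: f = 0.01581
h_f = f(L/D)V²/(2g) = 0.01581·(2340/0.339)·1.307²/(2·9.81) = 9.510 m
Δp = ρg·h_f = 717.0·9.81·9.510 = 66.89 kPa

Δp ≈ 66.9 kPa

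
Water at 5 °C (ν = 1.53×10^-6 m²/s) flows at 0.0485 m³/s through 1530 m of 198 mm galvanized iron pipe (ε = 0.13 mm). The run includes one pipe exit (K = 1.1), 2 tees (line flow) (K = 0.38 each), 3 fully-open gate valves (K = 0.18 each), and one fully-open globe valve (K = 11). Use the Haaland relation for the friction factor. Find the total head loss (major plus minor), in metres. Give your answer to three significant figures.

V = 4Q/(πD²) = 1.575 m/s; V²/2g = 0.1265 m
Re = 2.04×10^5, ε/D = 6.57×10^-4 → f = 0.01939 (Haaland)
Major: h_f = f(L/D)·V²/2g = 0.01939·7727·0.1265 = 18.95 m
Minor: ΣK = 13.4; h_m = ΣK·V²/2g = 1.695 m
Total H_L = 18.95 + 1.695 = 20.64 m

H_L ≈ 20.6 m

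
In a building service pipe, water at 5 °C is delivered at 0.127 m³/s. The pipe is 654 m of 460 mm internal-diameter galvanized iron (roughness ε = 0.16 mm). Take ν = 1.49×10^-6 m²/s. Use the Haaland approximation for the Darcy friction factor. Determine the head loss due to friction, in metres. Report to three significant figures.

V = 4Q/(πD²) = 4·0.127/(π·0.460²) = 0.7642 m/s
Re = VD/ν = 0.7642·0.460/1.49×10^-6 = 2.36×10^5 → turbulent
ε/D = 0.16/460 = 3.48×10^-4
Haaland: f = 0.01750
h_f = f(L/D)V²/(2g) = 0.01750·(654/0.460)·0.7642²/(2·9.81) = 0.7405 m

h_f ≈ 0.741 m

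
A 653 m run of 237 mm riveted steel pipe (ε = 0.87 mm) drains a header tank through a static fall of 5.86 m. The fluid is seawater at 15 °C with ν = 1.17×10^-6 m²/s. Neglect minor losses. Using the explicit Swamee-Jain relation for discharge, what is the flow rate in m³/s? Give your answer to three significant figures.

Swamee-Jain (Type II): Q = -0.965·√(gD⁵h_f/L)·ln[ε/(3.7D) + √(3.17ν²L/(gD³h_f))]
√(gD⁵h_f/L) = √(9.81·0.237⁵·5.86/653) = 0.008113
ε/(3.7D) = 9.92×10^-4; √(3.17ν²L/(gD³h_f)) = 6.09×10^-5
Q = -0.965·0.008113·ln(0.001053) = 0.05368 m³/s
Check: V = 1.22 m/s, Re = 2.46×10^5, f = 0.02835, h_f = 5.89 m ≈ 5.86 m ✓

Q ≈ 0.0537 m³/s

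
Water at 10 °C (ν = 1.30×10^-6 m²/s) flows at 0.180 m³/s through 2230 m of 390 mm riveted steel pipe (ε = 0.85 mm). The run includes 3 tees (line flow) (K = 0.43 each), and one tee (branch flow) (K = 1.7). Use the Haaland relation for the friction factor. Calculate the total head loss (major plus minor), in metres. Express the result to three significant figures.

H_L ≈ 16.5 m

V = 4Q/(πD²) = 1.507 m/s; V²/2g = 0.1157 m
Re = 4.52×10^5, ε/D = 0.00218 → f = 0.02435 (Haaland)
Major: h_f = f(L/D)·V²/2g = 0.02435·5718·0.1157 = 16.11 m
Minor: ΣK = 2.99; h_m = ΣK·V²/2g = 0.3460 m
Total H_L = 16.11 + 0.3460 = 16.46 m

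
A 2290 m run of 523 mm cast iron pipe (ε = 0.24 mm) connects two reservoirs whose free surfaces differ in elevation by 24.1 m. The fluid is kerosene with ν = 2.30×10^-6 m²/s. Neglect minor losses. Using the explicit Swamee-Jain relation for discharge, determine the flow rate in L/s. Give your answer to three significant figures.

Swamee-Jain (Type II): Q = -0.965·√(gD⁵h_f/L)·ln[ε/(3.7D) + √(3.17ν²L/(gD³h_f))]
√(gD⁵h_f/L) = √(9.81·0.523⁵·24.1/2290) = 0.06356
ε/(3.7D) = 1.24×10^-4; √(3.17ν²L/(gD³h_f)) = 3.37×10^-5
Q = -0.965·0.06356·ln(1.577×10^-4) = 0.5370 m³/s
Check: V = 2.50 m/s, Re = 5.68×10^5, f = 0.01740, h_f = 24.3 m ≈ 24.1 m ✓

Q ≈ 537 L/s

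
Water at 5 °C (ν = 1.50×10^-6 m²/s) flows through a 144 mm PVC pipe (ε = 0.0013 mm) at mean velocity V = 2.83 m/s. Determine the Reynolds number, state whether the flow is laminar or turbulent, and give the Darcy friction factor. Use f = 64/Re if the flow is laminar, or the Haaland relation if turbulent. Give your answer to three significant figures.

Re = VD/ν = 2.830·0.144/1.50×10^-6 = 2.72×10^5
Re > 4000 → turbulent; ε/D = 9.03×10^-6
Haaland: f = 0.01468

Re ≈ 2.72×10^5; turbulent; f ≈ 0.0147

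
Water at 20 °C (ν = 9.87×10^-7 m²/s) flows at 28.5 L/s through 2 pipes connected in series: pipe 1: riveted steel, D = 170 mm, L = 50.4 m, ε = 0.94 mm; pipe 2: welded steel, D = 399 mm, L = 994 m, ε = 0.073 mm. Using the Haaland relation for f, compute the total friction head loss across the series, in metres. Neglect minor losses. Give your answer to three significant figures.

H ≈ 0.881 m

Pipe 1: V = 1.256 m/s, Re = 2.16×10^5, ε/D = 0.00553, f = 0.03175, h_1 = f(L/D)V²/2g = 0.7564 m
Pipe 2: V = 0.2279 m/s, Re = 9.21×10^4, ε/D = 1.83×10^-4, f = 0.01892, h_2 = f(L/D)V²/2g = 0.1248 m
Series → Q common, losses add: H = Σh = 0.8813 m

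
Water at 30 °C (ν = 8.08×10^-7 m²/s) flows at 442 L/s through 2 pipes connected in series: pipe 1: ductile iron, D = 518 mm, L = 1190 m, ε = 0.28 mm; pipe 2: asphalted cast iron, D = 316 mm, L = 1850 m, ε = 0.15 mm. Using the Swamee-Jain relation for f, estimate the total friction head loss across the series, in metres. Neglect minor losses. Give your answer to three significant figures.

Pipe 1: V = 2.097 m/s, Re = 1.34×10^6, ε/D = 5.41×10^-4, f = 0.01744, h_1 = f(L/D)V²/2g = 8.982 m
Pipe 2: V = 5.636 m/s, Re = 2.20×10^6, ε/D = 4.75×10^-4, f = 0.01682, h_2 = f(L/D)V²/2g = 159.4 m
Series → Q common, losses add: H = Σh = 168.4 m

H ≈ 168 m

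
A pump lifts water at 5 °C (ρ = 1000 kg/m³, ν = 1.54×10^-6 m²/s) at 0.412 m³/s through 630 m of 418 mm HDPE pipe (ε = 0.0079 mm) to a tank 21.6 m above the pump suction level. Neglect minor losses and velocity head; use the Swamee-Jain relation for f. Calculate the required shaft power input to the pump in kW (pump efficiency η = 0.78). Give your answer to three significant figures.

P_shaft ≈ 156 kW

V = 4Q/(πD²) = 3.002 m/s; Re = 8.15×10^5; ε/D = 1.89×10^-5; f = 0.01242
h_f = f(L/D)V²/2g = 8.598 m
Total head H = z + h_f = 21.6 + 8.598 = 30.20 m
P_hyd = ρgQH = 1000·9.81·0.412·30.20 = 122.1 kW
P_shaft = P_hyd/η = 122.1/0.78 = 156.5 kW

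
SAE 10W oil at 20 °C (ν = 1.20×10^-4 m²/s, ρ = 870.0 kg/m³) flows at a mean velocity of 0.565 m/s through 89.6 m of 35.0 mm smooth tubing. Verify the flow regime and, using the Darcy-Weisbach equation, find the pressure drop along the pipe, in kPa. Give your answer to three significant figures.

Δp ≈ 138 kPa

Re = VD/ν = 0.565·0.03500/1.20×10^-4 = 165 → laminar (Re < 2300)
f = 64/Re = 0.3884
h_f = f(L/D)V²/(2g) = 0.3884·(89.6/0.03500)·0.565²/(2·9.81) = 16.18 m
Δp = ρg·h_f = 870.0·9.81·16.18 = 138.1 kPa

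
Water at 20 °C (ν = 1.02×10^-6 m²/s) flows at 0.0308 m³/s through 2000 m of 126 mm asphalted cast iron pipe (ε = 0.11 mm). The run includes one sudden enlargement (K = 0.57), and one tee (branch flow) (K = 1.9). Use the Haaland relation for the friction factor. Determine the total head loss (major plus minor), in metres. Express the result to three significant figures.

V = 4Q/(πD²) = 2.470 m/s; V²/2g = 0.3110 m
Re = 3.05×10^5, ε/D = 8.73×10^-4 → f = 0.01996 (Haaland)
Major: h_f = f(L/D)·V²/2g = 0.01996·15873·0.3110 = 98.51 m
Minor: ΣK = 2.47; h_m = ΣK·V²/2g = 0.7681 m
Total H_L = 98.51 + 0.7681 = 99.28 m

H_L ≈ 99.3 m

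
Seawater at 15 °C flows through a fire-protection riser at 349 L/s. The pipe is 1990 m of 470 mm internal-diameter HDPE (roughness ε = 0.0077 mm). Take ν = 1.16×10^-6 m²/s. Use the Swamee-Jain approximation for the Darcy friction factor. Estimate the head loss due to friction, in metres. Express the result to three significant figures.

V = 4Q/(πD²) = 4·0.349/(π·0.470²) = 2.012 m/s
Re = VD/ν = 2.012·0.470/1.16×10^-6 = 8.15×10^5 → turbulent
ε/D = 0.0077/470 = 1.64×10^-5
Swamee-Jain: f = 0.01237
h_f = f(L/D)V²/(2g) = 0.01237·(1990/0.470)·2.012²/(2·9.81) = 10.80 m

h_f ≈ 10.8 m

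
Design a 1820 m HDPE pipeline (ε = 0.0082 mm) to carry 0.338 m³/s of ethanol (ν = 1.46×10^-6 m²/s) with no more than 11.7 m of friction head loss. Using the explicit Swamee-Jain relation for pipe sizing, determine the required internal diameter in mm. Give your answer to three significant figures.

D ≈ 457 mm

Swamee-Jain (Type III): D = 0.66·[ε^1.25·(LQ²/(gh_f))^4.75 + ν·Q^9.4·(L/(gh_f))^5.2]^0.04
LQ²/(gh_f) = 1.812; L/(gh_f) = 15.86
Term 1 = ε^1.25·(…)^4.75 = 7.38×10^-6; Term 2 = ν·Q^9.4·(…)^5.2 = 9.49×10^-5
D = 0.66·(7.38×10^-6 + 9.49×10^-5)^0.04 = 0.4570 m = 457 mm
Check: V = 2.06 m/s, Re = 6.45×10^5, f = 0.01285, h_f = 11.1 m ≈ 11.7 m ✓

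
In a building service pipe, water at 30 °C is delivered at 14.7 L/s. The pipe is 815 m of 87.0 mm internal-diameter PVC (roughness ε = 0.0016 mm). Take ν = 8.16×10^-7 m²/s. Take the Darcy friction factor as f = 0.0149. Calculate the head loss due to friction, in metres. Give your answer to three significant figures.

V = 4Q/(πD²) = 4·0.0147/(π·0.0870²) = 2.473 m/s
h_f = f(L/D)V²/(2g) = 0.01490·(815/0.0870)·2.473²/(2·9.81) = 43.50 m

h_f ≈ 43.5 m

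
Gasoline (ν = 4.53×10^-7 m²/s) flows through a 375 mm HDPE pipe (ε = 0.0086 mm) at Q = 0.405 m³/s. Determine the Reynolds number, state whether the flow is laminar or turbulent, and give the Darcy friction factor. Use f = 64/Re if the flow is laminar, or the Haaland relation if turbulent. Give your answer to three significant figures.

V = 4Q/(πD²) = 3.667 m/s
Re = VD/ν = 3.667·0.375/4.53×10^-7 = 3.04×10^6
Re > 4000 → turbulent; ε/D = 2.29×10^-5
Haaland: f = 0.01056

Re ≈ 3.04×10^6; turbulent; f ≈ 0.0106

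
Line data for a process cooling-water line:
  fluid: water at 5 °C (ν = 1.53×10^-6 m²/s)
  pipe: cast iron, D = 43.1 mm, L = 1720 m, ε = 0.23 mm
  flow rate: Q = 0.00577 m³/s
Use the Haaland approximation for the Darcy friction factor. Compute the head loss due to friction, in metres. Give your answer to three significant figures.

h_f ≈ 1010 m

V = 4Q/(πD²) = 4·0.00577/(π·0.0431²) = 3.955 m/s
Re = VD/ν = 3.955·0.0431/1.53×10^-6 = 1.11×10^5 → turbulent
ε/D = 0.23/43.1 = 0.00534
Haaland: f = 0.03177
h_f = f(L/D)V²/(2g) = 0.03177·(1720/0.0431)·3.955²/(2·9.81) = 1011 m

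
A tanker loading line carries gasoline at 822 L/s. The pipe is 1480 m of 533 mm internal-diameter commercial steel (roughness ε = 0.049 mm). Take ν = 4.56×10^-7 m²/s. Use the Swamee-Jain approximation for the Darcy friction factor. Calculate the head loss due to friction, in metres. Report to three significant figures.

h_f ≈ 23.6 m

V = 4Q/(πD²) = 4·0.822/(π·0.533²) = 3.684 m/s
Re = VD/ν = 3.684·0.533/4.56×10^-7 = 4.31×10^6 → turbulent
ε/D = 0.049/533 = 9.19×10^-5
Swamee-Jain: f = 0.01230
h_f = f(L/D)V²/(2g) = 0.01230·(1480/0.533)·3.684²/(2·9.81) = 23.62 m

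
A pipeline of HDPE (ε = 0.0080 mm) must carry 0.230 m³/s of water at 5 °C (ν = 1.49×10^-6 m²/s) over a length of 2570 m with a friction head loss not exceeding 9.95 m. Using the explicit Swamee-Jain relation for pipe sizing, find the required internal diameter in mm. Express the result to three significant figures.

Swamee-Jain (Type III): D = 0.66·[ε^1.25·(LQ²/(gh_f))^4.75 + ν·Q^9.4·(L/(gh_f))^5.2]^0.04
LQ²/(gh_f) = 1.393; L/(gh_f) = 26.33
Term 1 = ε^1.25·(…)^4.75 = 2.05×10^-6; Term 2 = ν·Q^9.4·(…)^5.2 = 3.63×10^-5
D = 0.66·(2.05×10^-6 + 3.63×10^-5)^0.04 = 0.4394 m = 439 mm
Check: V = 1.52 m/s, Re = 4.47×10^5, f = 0.01363, h_f = 9.34 m ≈ 9.95 m ✓

D ≈ 439 mm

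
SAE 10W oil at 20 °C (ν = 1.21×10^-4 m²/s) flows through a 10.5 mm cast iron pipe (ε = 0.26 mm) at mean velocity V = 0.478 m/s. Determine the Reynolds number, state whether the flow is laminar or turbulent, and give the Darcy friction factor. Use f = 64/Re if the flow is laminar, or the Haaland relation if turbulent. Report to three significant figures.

Re = VD/ν = 0.4780·0.0105/1.21×10^-4 = 41.5
Re < 2300 → laminar → f = 64/Re = 1.543

Re ≈ 41.5; laminar; f = 64/Re ≈ 1.54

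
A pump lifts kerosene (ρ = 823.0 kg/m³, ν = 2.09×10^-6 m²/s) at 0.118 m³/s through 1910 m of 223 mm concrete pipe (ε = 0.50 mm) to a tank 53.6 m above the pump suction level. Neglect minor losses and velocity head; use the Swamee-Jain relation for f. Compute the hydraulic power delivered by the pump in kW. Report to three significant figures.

V = 4Q/(πD²) = 3.021 m/s; Re = 3.22×10^5; ε/D = 0.00224; f = 0.02481
h_f = f(L/D)V²/2g = 98.86 m
Total head H = z + h_f = 53.6 + 98.86 = 152.5 m
P_hyd = ρgQH = 823.0·9.81·0.118·152.5 = 145.2 kW

P_hyd ≈ 145 kW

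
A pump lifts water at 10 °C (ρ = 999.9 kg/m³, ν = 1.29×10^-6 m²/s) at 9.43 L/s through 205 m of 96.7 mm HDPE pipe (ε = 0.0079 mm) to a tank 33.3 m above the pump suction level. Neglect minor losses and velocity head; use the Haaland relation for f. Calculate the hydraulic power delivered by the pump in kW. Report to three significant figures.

V = 4Q/(πD²) = 1.284 m/s; Re = 9.63×10^4; ε/D = 8.17×10^-5; f = 0.01831
h_f = f(L/D)V²/2g = 3.262 m
Total head H = z + h_f = 33.3 + 3.262 = 36.56 m
P_hyd = ρgQH = 999.9·9.81·0.00943·36.56 = 3.382 kW

P_hyd ≈ 3.38 kW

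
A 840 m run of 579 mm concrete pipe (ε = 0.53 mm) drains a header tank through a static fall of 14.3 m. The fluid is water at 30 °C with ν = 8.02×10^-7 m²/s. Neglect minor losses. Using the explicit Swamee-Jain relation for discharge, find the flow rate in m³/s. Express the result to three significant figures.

Swamee-Jain (Type II): Q = -0.965·√(gD⁵h_f/L)·ln[ε/(3.7D) + √(3.17ν²L/(gD³h_f))]
√(gD⁵h_f/L) = √(9.81·0.579⁵·14.3/840) = 0.1042
ε/(3.7D) = 2.47×10^-4; √(3.17ν²L/(gD³h_f)) = 7.93×10^-6
Q = -0.965·0.1042·ln(2.553×10^-4) = 0.8322 m³/s
Check: V = 3.16 m/s, Re = 2.28×10^6, f = 0.01942, h_f = 14.3 m ≈ 14.3 m ✓

Q ≈ 0.832 m³/s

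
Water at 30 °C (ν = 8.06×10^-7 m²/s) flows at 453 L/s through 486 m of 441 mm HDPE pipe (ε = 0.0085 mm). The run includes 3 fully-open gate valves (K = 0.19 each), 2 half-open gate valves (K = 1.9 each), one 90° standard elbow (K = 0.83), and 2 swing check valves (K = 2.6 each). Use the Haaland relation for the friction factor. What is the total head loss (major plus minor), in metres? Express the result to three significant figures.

V = 4Q/(πD²) = 2.966 m/s; V²/2g = 0.4483 m
Re = 1.62×10^6, ε/D = 1.93×10^-5 → f = 0.01120 (Haaland)
Major: h_f = f(L/D)·V²/2g = 0.01120·1102·0.4483 = 5.531 m
Minor: ΣK = 10.4; h_m = ΣK·V²/2g = 4.662 m
Total H_L = 5.531 + 4.662 = 10.19 m

H_L ≈ 10.2 m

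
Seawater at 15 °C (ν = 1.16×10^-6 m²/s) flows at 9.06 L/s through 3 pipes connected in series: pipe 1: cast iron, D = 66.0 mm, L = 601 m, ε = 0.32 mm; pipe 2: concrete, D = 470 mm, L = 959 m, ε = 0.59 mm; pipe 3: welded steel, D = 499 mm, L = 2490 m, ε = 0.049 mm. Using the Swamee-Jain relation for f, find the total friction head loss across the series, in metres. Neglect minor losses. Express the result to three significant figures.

Pipe 1: V = 2.648 m/s, Re = 1.51×10^5, ε/D = 0.00485, f = 0.03093, h_1 = f(L/D)V²/2g = 100.7 m
Pipe 2: V = 0.05222 m/s, Re = 2.12×10^4, ε/D = 0.00126, f = 0.02836, h_2 = f(L/D)V²/2g = 0.008043 m
Pipe 3: V = 0.04633 m/s, Re = 1.99×10^4, ε/D = 9.82×10^-5, f = 0.02608, h_3 = f(L/D)V²/2g = 0.01424 m
Series → Q common, losses add: H = Σh = 100.7 m

H ≈ 101 m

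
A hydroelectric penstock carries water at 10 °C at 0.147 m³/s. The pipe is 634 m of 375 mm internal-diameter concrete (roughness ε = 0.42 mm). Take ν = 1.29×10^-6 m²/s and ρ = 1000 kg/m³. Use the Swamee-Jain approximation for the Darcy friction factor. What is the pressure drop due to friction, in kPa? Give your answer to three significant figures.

Δp ≈ 31.5 kPa

V = 4Q/(πD²) = 4·0.147/(π·0.375²) = 1.331 m/s
Re = VD/ν = 1.331·0.375/1.29×10^-6 = 3.87×10^5 → turbulent
ε/D = 0.42/375 = 0.00112
Swamee-Jain: f = 0.02103
h_f = f(L/D)V²/(2g) = 0.02103·(634/0.375)·1.331²/(2·9.81) = 3.210 m
Δp = ρg·h_f = 1000·9.81·3.210 = 31.49 kPa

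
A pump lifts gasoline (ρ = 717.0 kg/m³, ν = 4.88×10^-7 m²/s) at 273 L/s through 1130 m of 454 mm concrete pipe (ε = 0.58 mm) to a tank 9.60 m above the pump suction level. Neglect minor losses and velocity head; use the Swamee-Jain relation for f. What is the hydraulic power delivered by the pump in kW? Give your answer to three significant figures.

V = 4Q/(πD²) = 1.686 m/s; Re = 1.57×10^6; ε/D = 0.00128; f = 0.02109
h_f = f(L/D)V²/2g = 7.608 m
Total head H = z + h_f = 9.60 + 7.608 = 17.21 m
P_hyd = ρgQH = 717.0·9.81·0.273·17.21 = 33.04 kW

P_hyd ≈ 33.0 kW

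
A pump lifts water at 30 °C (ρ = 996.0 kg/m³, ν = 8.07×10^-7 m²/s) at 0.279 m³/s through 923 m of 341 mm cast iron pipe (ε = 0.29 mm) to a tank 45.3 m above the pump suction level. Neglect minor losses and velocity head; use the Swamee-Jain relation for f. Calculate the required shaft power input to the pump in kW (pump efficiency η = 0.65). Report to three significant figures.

V = 4Q/(πD²) = 3.055 m/s; Re = 1.29×10^6; ε/D = 8.50×10^-4; f = 0.01923
h_f = f(L/D)V²/2g = 24.76 m
Total head H = z + h_f = 45.3 + 24.76 = 70.06 m
P_hyd = ρgQH = 996.0·9.81·0.279·70.06 = 191.0 kW
P_shaft = P_hyd/η = 191.0/0.65 = 293.8 kW

P_shaft ≈ 294 kW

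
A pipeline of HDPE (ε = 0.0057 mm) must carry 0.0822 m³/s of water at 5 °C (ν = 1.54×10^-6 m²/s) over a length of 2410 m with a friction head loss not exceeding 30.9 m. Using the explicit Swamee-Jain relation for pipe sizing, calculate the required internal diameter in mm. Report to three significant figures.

D ≈ 233 mm

Swamee-Jain (Type III): D = 0.66·[ε^1.25·(LQ²/(gh_f))^4.75 + ν·Q^9.4·(L/(gh_f))^5.2]^0.04
LQ²/(gh_f) = 0.05372; L/(gh_f) = 7.950
Term 1 = ε^1.25·(…)^4.75 = 2.59×10^-13; Term 2 = ν·Q^9.4·(…)^5.2 = 4.67×10^-12
D = 0.66·(2.59×10^-13 + 4.67×10^-12)^0.04 = 0.2329 m = 233 mm
Check: V = 1.93 m/s, Re = 2.92×10^5, f = 0.01473, h_f = 28.9 m ≈ 30.9 m ✓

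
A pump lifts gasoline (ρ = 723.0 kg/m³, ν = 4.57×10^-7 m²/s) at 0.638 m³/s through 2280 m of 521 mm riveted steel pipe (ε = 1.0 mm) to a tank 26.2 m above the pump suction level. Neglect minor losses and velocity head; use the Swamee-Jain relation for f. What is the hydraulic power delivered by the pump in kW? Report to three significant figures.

P_hyd ≈ 329 kW

V = 4Q/(πD²) = 2.993 m/s; Re = 3.41×10^6; ε/D = 0.00192; f = 0.02326
h_f = f(L/D)V²/2g = 46.46 m
Total head H = z + h_f = 26.2 + 46.46 = 72.66 m
P_hyd = ρgQH = 723.0·9.81·0.638·72.66 = 328.8 kW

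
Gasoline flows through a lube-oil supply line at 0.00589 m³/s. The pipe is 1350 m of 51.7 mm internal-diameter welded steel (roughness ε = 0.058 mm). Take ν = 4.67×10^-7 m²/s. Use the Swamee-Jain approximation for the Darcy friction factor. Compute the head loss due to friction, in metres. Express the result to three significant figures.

V = 4Q/(πD²) = 4·0.00589/(π·0.0517²) = 2.806 m/s
Re = VD/ν = 2.806·0.0517/4.67×10^-7 = 3.11×10^5 → turbulent
ε/D = 0.058/51.7 = 0.00112
Swamee-Jain: f = 0.02121
h_f = f(L/D)V²/(2g) = 0.02121·(1350/0.0517)·2.806²/(2·9.81) = 222.2 m

h_f ≈ 222 m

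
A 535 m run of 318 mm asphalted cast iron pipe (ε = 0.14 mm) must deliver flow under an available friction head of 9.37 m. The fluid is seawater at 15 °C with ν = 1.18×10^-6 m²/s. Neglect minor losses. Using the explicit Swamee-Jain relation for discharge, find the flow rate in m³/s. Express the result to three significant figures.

Q ≈ 0.201 m³/s

Swamee-Jain (Type II): Q = -0.965·√(gD⁵h_f/L)·ln[ε/(3.7D) + √(3.17ν²L/(gD³h_f))]
√(gD⁵h_f/L) = √(9.81·0.318⁵·9.37/535) = 0.02364
ε/(3.7D) = 1.19×10^-4; √(3.17ν²L/(gD³h_f)) = 2.83×10^-5
Q = -0.965·0.02364·ln(1.473×10^-4) = 0.2013 m³/s
Check: V = 2.53 m/s, Re = 6.83×10^5, f = 0.01713, h_f = 9.43 m ≈ 9.37 m ✓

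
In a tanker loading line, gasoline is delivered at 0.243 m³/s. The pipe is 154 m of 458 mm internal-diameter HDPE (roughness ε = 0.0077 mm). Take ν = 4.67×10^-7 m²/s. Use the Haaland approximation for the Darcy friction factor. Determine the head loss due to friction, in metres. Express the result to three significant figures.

h_f ≈ 0.421 m

V = 4Q/(πD²) = 4·0.243/(π·0.458²) = 1.475 m/s
Re = VD/ν = 1.475·0.458/4.67×10^-7 = 1.45×10^6 → turbulent
ε/D = 0.0077/458 = 1.68×10^-5
Haaland: f = 0.01130
h_f = f(L/D)V²/(2g) = 0.01130·(154/0.458)·1.475²/(2·9.81) = 0.4214 m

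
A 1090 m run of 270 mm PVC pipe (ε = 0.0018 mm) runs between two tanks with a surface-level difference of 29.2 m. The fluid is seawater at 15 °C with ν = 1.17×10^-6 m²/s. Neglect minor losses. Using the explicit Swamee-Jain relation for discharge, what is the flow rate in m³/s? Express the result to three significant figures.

Swamee-Jain (Type II): Q = -0.965·√(gD⁵h_f/L)·ln[ε/(3.7D) + √(3.17ν²L/(gD³h_f))]
√(gD⁵h_f/L) = √(9.81·0.270⁵·29.2/1090) = 0.01942
ε/(3.7D) = 1.80×10^-6; √(3.17ν²L/(gD³h_f)) = 2.90×10^-5
Q = -0.965·0.01942·ln(3.077×10^-5) = 0.1947 m³/s
Check: V = 3.40 m/s, Re = 7.85×10^5, f = 0.01224, h_f = 29.1 m ≈ 29.2 m ✓

Q ≈ 0.195 m³/s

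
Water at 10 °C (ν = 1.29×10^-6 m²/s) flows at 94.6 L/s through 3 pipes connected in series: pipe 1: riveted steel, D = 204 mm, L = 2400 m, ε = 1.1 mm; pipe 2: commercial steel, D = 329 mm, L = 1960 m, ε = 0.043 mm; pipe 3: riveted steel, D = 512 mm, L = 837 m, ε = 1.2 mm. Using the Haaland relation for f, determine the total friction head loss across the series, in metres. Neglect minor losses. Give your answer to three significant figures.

H ≈ 164 m

Pipe 1: V = 2.894 m/s, Re = 4.58×10^5, ε/D = 0.00539, f = 0.03132, h_1 = f(L/D)V²/2g = 157.3 m
Pipe 2: V = 1.113 m/s, Re = 2.84×10^5, ε/D = 1.31×10^-4, f = 0.01561, h_2 = f(L/D)V²/2g = 5.869 m
Pipe 3: V = 0.4595 m/s, Re = 1.82×10^5, ε/D = 0.00234, f = 0.02526, h_3 = f(L/D)V²/2g = 0.4444 m
Series → Q common, losses add: H = Σh = 163.6 m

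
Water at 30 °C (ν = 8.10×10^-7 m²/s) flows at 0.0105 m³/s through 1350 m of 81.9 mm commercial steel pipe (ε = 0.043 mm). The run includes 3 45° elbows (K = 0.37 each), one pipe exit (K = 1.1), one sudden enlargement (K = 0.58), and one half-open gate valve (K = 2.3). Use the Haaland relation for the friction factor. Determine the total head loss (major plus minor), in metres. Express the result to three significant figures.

V = 4Q/(πD²) = 1.993 m/s; V²/2g = 0.2025 m
Re = 2.02×10^5, ε/D = 5.25×10^-4 → f = 0.01876 (Haaland)
Major: h_f = f(L/D)·V²/2g = 0.01876·16484·0.2025 = 62.60 m
Minor: ΣK = 5.09; h_m = ΣK·V²/2g = 1.031 m
Total H_L = 62.60 + 1.031 = 63.63 m

H_L ≈ 63.6 m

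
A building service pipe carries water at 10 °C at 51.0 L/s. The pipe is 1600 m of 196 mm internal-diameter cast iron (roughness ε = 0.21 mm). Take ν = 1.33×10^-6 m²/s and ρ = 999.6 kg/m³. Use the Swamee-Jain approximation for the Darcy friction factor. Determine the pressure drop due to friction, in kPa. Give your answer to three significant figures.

Δp ≈ 247 kPa

V = 4Q/(πD²) = 4·0.0510/(π·0.196²) = 1.690 m/s
Re = VD/ν = 1.690·0.196/1.33×10^-6 = 2.49×10^5 → turbulent
ε/D = 0.21/196 = 0.00107
Swamee-Jain: f = 0.02122
h_f = f(L/D)V²/(2g) = 0.02122·(1600/0.196)·1.690²/(2·9.81) = 25.22 m
Δp = ρg·h_f = 999.6·9.81·25.22 = 247.4 kPa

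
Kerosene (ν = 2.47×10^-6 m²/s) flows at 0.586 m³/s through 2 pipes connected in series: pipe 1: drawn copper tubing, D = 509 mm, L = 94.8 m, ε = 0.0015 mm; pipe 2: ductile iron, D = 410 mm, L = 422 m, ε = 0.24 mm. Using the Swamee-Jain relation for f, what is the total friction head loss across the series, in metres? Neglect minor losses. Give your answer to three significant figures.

H ≈ 19.6 m

Pipe 1: V = 2.880 m/s, Re = 5.93×10^5, ε/D = 2.95×10^-6, f = 0.01275, h_1 = f(L/D)V²/2g = 1.004 m
Pipe 2: V = 4.439 m/s, Re = 7.37×10^5, ε/D = 5.85×10^-4, f = 0.01802, h_2 = f(L/D)V²/2g = 18.62 m
Series → Q common, losses add: H = Σh = 19.62 m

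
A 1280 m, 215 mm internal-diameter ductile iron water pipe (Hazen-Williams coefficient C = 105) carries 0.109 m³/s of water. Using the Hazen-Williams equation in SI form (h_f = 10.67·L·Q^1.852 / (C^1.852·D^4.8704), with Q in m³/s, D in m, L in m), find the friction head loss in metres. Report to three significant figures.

h_f = 10.67·1280·0.109^1.852 / (105^1.852·0.215^4.8704) = 72.57 m

h_f ≈ 72.6 m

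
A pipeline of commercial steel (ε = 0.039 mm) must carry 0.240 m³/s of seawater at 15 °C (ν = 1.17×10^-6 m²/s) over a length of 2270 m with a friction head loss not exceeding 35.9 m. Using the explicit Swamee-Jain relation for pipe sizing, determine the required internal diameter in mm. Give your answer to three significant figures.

Swamee-Jain (Type III): D = 0.66·[ε^1.25·(LQ²/(gh_f))^4.75 + ν·Q^9.4·(L/(gh_f))^5.2]^0.04
LQ²/(gh_f) = 0.3713; L/(gh_f) = 6.446
Term 1 = ε^1.25·(…)^4.75 = 2.79×10^-8; Term 2 = ν·Q^9.4·(…)^5.2 = 2.82×10^-8
D = 0.66·(2.79×10^-8 + 2.82×10^-8)^0.04 = 0.3384 m = 338 mm
Check: V = 2.67 m/s, Re = 7.72×10^5, f = 0.01403, h_f = 34.1 m ≈ 35.9 m ✓

D ≈ 338 mm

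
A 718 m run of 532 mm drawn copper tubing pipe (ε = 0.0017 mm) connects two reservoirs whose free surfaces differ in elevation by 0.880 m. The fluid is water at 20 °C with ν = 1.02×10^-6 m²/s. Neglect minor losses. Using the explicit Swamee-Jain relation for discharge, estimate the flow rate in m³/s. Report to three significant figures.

Swamee-Jain (Type II): Q = -0.965·√(gD⁵h_f/L)·ln[ε/(3.7D) + √(3.17ν²L/(gD³h_f))]
√(gD⁵h_f/L) = √(9.81·0.532⁵·0.880/718) = 0.02264
ε/(3.7D) = 8.64×10^-7; √(3.17ν²L/(gD³h_f)) = 4.27×10^-5
Q = -0.965·0.02264·ln(4.355×10^-5) = 0.2193 m³/s
Check: V = 0.987 m/s, Re = 5.15×10^5, f = 0.01308, h_f = 0.876 m ≈ 0.880 m ✓

Q ≈ 0.219 m³/s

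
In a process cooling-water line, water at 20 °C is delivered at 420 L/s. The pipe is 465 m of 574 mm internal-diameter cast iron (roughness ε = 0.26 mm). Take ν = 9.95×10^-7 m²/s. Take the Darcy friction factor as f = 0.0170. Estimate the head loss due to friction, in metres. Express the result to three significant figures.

V = 4Q/(πD²) = 4·0.420/(π·0.574²) = 1.623 m/s
h_f = f(L/D)V²/(2g) = 0.01700·(465/0.574)·1.623²/(2·9.81) = 1.849 m

h_f ≈ 1.85 m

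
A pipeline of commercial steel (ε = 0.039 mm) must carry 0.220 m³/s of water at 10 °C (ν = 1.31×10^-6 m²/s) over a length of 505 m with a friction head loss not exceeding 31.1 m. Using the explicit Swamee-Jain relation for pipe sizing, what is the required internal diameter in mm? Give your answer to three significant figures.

D ≈ 251 mm

Swamee-Jain (Type III): D = 0.66·[ε^1.25·(LQ²/(gh_f))^4.75 + ν·Q^9.4·(L/(gh_f))^5.2]^0.04
LQ²/(gh_f) = 0.08011; L/(gh_f) = 1.655
Term 1 = ε^1.25·(…)^4.75 = 1.91×10^-11; Term 2 = ν·Q^9.4·(…)^5.2 = 1.19×10^-11
D = 0.66·(1.91×10^-11 + 1.19×10^-11)^0.04 = 0.2507 m = 251 mm
Check: V = 4.46 m/s, Re = 8.53×10^5, f = 0.01441, h_f = 29.4 m ≈ 31.1 m ✓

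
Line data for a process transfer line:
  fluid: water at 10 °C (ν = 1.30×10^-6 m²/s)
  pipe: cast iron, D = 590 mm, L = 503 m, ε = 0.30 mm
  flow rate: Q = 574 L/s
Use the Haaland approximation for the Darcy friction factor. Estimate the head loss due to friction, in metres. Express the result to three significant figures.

V = 4Q/(πD²) = 4·0.574/(π·0.590²) = 2.100 m/s
Re = VD/ν = 2.100·0.590/1.30×10^-6 = 9.53×10^5 → turbulent
ε/D = 0.30/590 = 5.08×10^-4
Haaland: f = 0.01725
h_f = f(L/D)V²/(2g) = 0.01725·(503/0.590)·2.100²/(2·9.81) = 3.304 m

h_f ≈ 3.30 m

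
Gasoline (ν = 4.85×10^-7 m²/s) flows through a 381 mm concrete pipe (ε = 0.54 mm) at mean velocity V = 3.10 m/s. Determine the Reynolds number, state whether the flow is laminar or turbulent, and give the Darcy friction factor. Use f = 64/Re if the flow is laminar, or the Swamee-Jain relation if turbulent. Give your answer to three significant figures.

Re = VD/ν = 3.100·0.381/4.85×10^-7 = 2.44×10^6
Re > 4000 → turbulent; ε/D = 0.00142
Swamee-Jain: f = 0.02156

Re ≈ 2.44×10^6; turbulent; f ≈ 0.0216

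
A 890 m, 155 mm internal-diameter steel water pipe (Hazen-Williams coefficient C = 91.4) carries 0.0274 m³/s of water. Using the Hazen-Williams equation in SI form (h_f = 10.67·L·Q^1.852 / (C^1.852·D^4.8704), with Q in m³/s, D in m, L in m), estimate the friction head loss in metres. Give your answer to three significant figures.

h_f ≈ 24.9 m

h_f = 10.67·890·0.0274^1.852 / (91.4^1.852·0.155^4.8704) = 24.89 m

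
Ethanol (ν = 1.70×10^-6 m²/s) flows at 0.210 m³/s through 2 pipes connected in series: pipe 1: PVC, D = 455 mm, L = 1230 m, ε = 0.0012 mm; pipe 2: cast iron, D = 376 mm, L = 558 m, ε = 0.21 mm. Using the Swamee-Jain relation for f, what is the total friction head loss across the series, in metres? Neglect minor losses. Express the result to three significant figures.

Pipe 1: V = 1.292 m/s, Re = 3.46×10^5, ε/D = 2.64×10^-6, f = 0.01403, h_1 = f(L/D)V²/2g = 3.225 m
Pipe 2: V = 1.891 m/s, Re = 4.18×10^5, ε/D = 5.59×10^-4, f = 0.01829, h_2 = f(L/D)V²/2g = 4.949 m
Series → Q common, losses add: H = Σh = 8.175 m

H ≈ 8.17 m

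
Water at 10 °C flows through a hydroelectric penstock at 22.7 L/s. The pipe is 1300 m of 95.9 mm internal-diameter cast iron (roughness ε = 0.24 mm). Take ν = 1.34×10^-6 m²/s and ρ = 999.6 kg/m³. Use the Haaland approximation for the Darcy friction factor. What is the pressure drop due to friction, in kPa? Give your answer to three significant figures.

V = 4Q/(πD²) = 4·0.0227/(π·0.0959²) = 3.143 m/s
Re = VD/ν = 3.143·0.0959/1.34×10^-6 = 2.25×10^5 → turbulent
ε/D = 0.24/95.9 = 0.00250
Haaland: f = 0.02554
h_f = f(L/D)V²/(2g) = 0.02554·(1300/0.0959)·3.143²/(2·9.81) = 174.2 m
Δp = ρg·h_f = 999.6·9.81·174.2 = 1709 kPa

Δp ≈ 1710 kPa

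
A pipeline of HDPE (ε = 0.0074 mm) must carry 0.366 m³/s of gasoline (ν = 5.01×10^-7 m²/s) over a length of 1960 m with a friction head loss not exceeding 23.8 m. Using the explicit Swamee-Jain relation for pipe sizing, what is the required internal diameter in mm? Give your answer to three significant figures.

D ≈ 398 mm

Swamee-Jain (Type III): D = 0.66·[ε^1.25·(LQ²/(gh_f))^4.75 + ν·Q^9.4·(L/(gh_f))^5.2]^0.04
LQ²/(gh_f) = 1.125; L/(gh_f) = 8.395
Term 1 = ε^1.25·(…)^4.75 = 6.74×10^-7; Term 2 = ν·Q^9.4·(…)^5.2 = 2.52×10^-6
D = 0.66·(6.74×10^-7 + 2.52×10^-6)^0.04 = 0.3978 m = 398 mm
Check: V = 2.94 m/s, Re = 2.34×10^6, f = 0.01083, h_f = 23.6 m ≈ 23.8 m ✓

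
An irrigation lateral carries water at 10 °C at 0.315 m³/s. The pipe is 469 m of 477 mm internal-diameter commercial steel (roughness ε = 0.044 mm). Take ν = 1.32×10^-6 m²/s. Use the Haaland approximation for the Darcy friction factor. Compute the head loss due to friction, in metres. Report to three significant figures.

V = 4Q/(πD²) = 4·0.315/(π·0.477²) = 1.763 m/s
Re = VD/ν = 1.763·0.477/1.32×10^-6 = 6.37×10^5 → turbulent
ε/D = 0.044/477 = 9.22×10^-5
Haaland: f = 0.01379
h_f = f(L/D)V²/(2g) = 0.01379·(469/0.477)·1.763²/(2·9.81) = 2.148 m

h_f ≈ 2.15 m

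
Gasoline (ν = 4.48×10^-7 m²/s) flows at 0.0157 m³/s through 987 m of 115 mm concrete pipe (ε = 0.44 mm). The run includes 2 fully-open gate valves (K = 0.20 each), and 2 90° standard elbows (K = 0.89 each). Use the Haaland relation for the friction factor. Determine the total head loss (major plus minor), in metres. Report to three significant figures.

H_L ≈ 28.6 m

V = 4Q/(πD²) = 1.512 m/s; V²/2g = 0.1164 m
Re = 3.88×10^5, ε/D = 0.00383 → f = 0.02837 (Haaland)
Major: h_f = f(L/D)·V²/2g = 0.02837·8583·0.1164 = 28.36 m
Minor: ΣK = 2.18; h_m = ΣK·V²/2g = 0.2539 m
Total H_L = 28.36 + 0.2539 = 28.61 m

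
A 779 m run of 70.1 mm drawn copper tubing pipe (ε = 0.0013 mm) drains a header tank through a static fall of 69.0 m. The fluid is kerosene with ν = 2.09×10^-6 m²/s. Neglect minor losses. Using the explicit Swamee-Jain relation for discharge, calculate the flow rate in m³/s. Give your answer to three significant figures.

Q ≈ 0.00986 m³/s

Swamee-Jain (Type II): Q = -0.965·√(gD⁵h_f/L)·ln[ε/(3.7D) + √(3.17ν²L/(gD³h_f))]
√(gD⁵h_f/L) = √(9.81·0.0701⁵·69.0/779) = 0.001213
ε/(3.7D) = 5.01×10^-6; √(3.17ν²L/(gD³h_f)) = 2.15×10^-4
Q = -0.965·0.001213·ln(2.201×10^-4) = 0.009856 m³/s
Check: V = 2.55 m/s, Re = 8.57×10^4, f = 0.01856, h_f = 68.6 m ≈ 69.0 m ✓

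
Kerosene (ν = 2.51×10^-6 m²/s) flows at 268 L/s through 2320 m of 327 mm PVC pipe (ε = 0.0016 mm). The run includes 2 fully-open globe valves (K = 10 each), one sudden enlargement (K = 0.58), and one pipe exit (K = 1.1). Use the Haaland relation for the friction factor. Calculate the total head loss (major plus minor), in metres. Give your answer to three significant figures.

H_L ≈ 61.2 m

V = 4Q/(πD²) = 3.191 m/s; V²/2g = 0.5190 m
Re = 4.16×10^5, ε/D = 4.89×10^-6 → f = 0.01355 (Haaland)
Major: h_f = f(L/D)·V²/2g = 0.01355·7095·0.5190 = 49.91 m
Minor: ΣK = 21.7; h_m = ΣK·V²/2g = 11.25 m
Total H_L = 49.91 + 11.25 = 61.16 m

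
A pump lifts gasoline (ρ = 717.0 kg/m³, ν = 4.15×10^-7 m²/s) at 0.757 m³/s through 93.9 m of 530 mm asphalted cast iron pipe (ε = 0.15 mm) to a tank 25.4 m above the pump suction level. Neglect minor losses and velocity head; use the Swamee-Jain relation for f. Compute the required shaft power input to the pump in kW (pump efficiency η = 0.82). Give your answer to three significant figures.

P_shaft ≈ 175 kW

V = 4Q/(πD²) = 3.431 m/s; Re = 4.38×10^6; ε/D = 2.83×10^-4; f = 0.01499
h_f = f(L/D)V²/2g = 1.594 m
Total head H = z + h_f = 25.4 + 1.594 = 26.99 m
P_hyd = ρgQH = 717.0·9.81·0.757·26.99 = 143.7 kW
P_shaft = P_hyd/η = 143.7/0.82 = 175.3 kW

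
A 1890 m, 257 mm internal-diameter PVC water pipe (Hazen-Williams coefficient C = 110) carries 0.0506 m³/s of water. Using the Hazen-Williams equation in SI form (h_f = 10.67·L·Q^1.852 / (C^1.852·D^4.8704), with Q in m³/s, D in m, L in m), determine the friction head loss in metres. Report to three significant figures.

h_f ≈ 9.95 m

h_f = 10.67·1890·0.0506^1.852 / (110^1.852·0.257^4.8704) = 9.952 m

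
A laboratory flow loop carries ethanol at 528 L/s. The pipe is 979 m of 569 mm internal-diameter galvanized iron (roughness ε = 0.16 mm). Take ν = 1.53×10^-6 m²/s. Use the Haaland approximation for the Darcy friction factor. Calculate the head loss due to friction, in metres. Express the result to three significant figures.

h_f ≈ 5.90 m

V = 4Q/(πD²) = 4·0.528/(π·0.569²) = 2.076 m/s
Re = VD/ν = 2.076·0.569/1.53×10^-6 = 7.72×10^5 → turbulent
ε/D = 0.16/569 = 2.81×10^-4
Haaland: f = 0.01561
h_f = f(L/D)V²/(2g) = 0.01561·(979/0.569)·2.076²/(2·9.81) = 5.900 m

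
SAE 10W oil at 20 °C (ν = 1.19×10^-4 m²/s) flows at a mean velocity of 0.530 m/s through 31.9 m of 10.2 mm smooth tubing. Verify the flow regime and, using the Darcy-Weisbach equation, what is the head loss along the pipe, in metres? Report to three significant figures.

Re = VD/ν = 0.530·0.01020/1.19×10^-4 = 45.4 → laminar (Re < 2300)
f = 64/Re = 1.409
h_f = f(L/D)V²/(2g) = 1.409·(31.9/0.01020)·0.530²/(2·9.81) = 63.08 m

h_f ≈ 63.1 m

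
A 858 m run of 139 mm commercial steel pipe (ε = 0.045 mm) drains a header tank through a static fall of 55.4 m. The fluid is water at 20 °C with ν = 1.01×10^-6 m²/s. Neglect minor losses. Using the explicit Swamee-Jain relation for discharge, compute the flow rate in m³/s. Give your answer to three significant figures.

Q ≈ 0.0495 m³/s

Swamee-Jain (Type II): Q = -0.965·√(gD⁵h_f/L)·ln[ε/(3.7D) + √(3.17ν²L/(gD³h_f))]
√(gD⁵h_f/L) = √(9.81·0.139⁵·55.4/858) = 0.005733
ε/(3.7D) = 8.75×10^-5; √(3.17ν²L/(gD³h_f)) = 4.36×10^-5
Q = -0.965·0.005733·ln(1.311×10^-4) = 0.04946 m³/s
Check: V = 3.26 m/s, Re = 4.49×10^5, f = 0.01668, h_f = 55.7 m ≈ 55.4 m ✓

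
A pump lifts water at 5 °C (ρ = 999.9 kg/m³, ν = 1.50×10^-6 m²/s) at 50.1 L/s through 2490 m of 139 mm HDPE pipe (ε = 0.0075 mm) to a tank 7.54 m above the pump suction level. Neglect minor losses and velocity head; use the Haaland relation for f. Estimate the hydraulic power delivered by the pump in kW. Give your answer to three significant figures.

V = 4Q/(πD²) = 3.302 m/s; Re = 3.06×10^5; ε/D = 5.40×10^-5; f = 0.01477
h_f = f(L/D)V²/2g = 147.0 m
Total head H = z + h_f = 7.54 + 147.0 = 154.5 m
P_hyd = ρgQH = 999.9·9.81·0.0501·154.5 = 75.94 kW

P_hyd ≈ 75.9 kW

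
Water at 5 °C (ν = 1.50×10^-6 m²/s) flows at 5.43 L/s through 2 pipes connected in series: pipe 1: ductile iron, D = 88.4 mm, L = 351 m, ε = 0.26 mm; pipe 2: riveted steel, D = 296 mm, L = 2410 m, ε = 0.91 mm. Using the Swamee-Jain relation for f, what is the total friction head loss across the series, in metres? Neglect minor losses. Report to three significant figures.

H ≈ 4.64 m

Pipe 1: V = 0.8847 m/s, Re = 5.21×10^4, ε/D = 0.00294, f = 0.02872, h_1 = f(L/D)V²/2g = 4.549 m
Pipe 2: V = 0.07891 m/s, Re = 1.56×10^4, ε/D = 0.00307, f = 0.03318, h_2 = f(L/D)V²/2g = 0.08573 m
Series → Q common, losses add: H = Σh = 4.635 m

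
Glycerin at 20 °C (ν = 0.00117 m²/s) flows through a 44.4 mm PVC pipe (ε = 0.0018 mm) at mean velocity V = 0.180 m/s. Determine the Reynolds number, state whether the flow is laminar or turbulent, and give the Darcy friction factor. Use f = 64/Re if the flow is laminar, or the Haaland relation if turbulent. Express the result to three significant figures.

Re = VD/ν = 0.1800·0.0444/0.00117 = 6.83
Re < 2300 → laminar → f = 64/Re = 9.369

Re ≈ 6.83; laminar; f = 64/Re ≈ 9.37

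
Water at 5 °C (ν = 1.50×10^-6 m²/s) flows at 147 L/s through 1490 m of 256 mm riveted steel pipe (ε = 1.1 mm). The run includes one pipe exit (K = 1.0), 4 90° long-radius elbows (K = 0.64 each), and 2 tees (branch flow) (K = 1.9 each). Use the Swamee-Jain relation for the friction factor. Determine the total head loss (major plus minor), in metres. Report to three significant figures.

H_L ≈ 74.1 m

V = 4Q/(πD²) = 2.856 m/s; V²/2g = 0.4157 m
Re = 4.87×10^5, ε/D = 0.00430 → f = 0.02934 (Swamee-Jain)
Major: h_f = f(L/D)·V²/2g = 0.02934·5820·0.4157 = 70.99 m
Minor: ΣK = 7.36; h_m = ΣK·V²/2g = 3.060 m
Total H_L = 70.99 + 3.060 = 74.05 m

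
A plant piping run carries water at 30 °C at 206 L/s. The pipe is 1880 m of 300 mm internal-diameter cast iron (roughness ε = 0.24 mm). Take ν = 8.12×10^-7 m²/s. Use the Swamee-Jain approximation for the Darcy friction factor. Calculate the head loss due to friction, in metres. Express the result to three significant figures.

h_f ≈ 51.6 m

V = 4Q/(πD²) = 4·0.206/(π·0.300²) = 2.914 m/s
Re = VD/ν = 2.914·0.300/8.12×10^-7 = 1.08×10^6 → turbulent
ε/D = 0.24/300 = 8.00×10^-4
Swamee-Jain: f = 0.01903
h_f = f(L/D)V²/(2g) = 0.01903·(1880/0.300)·2.914²/(2·9.81) = 51.63 m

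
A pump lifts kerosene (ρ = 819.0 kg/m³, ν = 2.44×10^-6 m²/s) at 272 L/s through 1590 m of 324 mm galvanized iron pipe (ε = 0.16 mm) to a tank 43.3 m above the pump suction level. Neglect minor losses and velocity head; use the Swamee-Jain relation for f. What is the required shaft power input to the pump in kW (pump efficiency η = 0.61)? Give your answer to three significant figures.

P_shaft ≈ 329 kW

V = 4Q/(πD²) = 3.299 m/s; Re = 4.38×10^5; ε/D = 4.94×10^-4; f = 0.01786
h_f = f(L/D)V²/2g = 48.63 m
Total head H = z + h_f = 43.3 + 48.63 = 91.93 m
P_hyd = ρgQH = 819.0·9.81·0.272·91.93 = 200.9 kW
P_shaft = P_hyd/η = 200.9/0.61 = 329.3 kW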